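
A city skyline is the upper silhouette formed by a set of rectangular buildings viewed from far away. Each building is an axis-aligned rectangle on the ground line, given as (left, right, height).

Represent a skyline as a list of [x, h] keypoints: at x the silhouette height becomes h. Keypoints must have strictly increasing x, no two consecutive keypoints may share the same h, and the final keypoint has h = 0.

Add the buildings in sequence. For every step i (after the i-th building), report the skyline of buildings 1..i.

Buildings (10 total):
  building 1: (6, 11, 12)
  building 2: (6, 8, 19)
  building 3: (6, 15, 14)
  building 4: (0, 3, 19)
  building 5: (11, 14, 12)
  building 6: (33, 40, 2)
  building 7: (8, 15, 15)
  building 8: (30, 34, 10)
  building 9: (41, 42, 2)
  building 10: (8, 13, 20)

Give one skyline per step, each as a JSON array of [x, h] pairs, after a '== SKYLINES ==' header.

== SKYLINES ==
[[6,12],[11,0]]
[[6,19],[8,12],[11,0]]
[[6,19],[8,14],[15,0]]
[[0,19],[3,0],[6,19],[8,14],[15,0]]
[[0,19],[3,0],[6,19],[8,14],[15,0]]
[[0,19],[3,0],[6,19],[8,14],[15,0],[33,2],[40,0]]
[[0,19],[3,0],[6,19],[8,15],[15,0],[33,2],[40,0]]
[[0,19],[3,0],[6,19],[8,15],[15,0],[30,10],[34,2],[40,0]]
[[0,19],[3,0],[6,19],[8,15],[15,0],[30,10],[34,2],[40,0],[41,2],[42,0]]
[[0,19],[3,0],[6,19],[8,20],[13,15],[15,0],[30,10],[34,2],[40,0],[41,2],[42,0]]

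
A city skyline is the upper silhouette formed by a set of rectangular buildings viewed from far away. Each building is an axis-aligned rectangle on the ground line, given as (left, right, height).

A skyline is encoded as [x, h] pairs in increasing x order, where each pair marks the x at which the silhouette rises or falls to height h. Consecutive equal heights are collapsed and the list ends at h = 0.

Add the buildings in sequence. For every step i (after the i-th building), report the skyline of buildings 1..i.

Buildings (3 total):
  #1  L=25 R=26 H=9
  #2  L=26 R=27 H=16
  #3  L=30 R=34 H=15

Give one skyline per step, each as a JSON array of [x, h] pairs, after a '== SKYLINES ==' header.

== SKYLINES ==
[[25,9],[26,0]]
[[25,9],[26,16],[27,0]]
[[25,9],[26,16],[27,0],[30,15],[34,0]]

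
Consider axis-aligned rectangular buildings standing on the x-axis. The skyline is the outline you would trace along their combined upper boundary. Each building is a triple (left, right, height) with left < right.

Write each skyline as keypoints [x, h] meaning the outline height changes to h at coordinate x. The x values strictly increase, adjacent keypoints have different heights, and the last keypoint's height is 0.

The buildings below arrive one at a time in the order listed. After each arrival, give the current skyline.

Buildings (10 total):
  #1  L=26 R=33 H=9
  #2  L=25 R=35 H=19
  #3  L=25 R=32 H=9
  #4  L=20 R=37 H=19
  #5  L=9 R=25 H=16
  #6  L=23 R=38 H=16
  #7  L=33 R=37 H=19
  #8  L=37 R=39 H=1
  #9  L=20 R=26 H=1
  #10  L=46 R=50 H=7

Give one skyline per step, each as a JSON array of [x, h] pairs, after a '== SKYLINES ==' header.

== SKYLINES ==
[[26,9],[33,0]]
[[25,19],[35,0]]
[[25,19],[35,0]]
[[20,19],[37,0]]
[[9,16],[20,19],[37,0]]
[[9,16],[20,19],[37,16],[38,0]]
[[9,16],[20,19],[37,16],[38,0]]
[[9,16],[20,19],[37,16],[38,1],[39,0]]
[[9,16],[20,19],[37,16],[38,1],[39,0]]
[[9,16],[20,19],[37,16],[38,1],[39,0],[46,7],[50,0]]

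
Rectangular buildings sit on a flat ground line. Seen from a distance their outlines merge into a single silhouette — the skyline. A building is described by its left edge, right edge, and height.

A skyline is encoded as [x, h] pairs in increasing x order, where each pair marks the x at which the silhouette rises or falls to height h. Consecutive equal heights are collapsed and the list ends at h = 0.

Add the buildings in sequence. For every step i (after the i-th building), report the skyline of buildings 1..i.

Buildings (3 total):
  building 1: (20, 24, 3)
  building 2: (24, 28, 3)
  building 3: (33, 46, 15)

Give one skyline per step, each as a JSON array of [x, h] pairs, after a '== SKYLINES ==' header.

== SKYLINES ==
[[20,3],[24,0]]
[[20,3],[28,0]]
[[20,3],[28,0],[33,15],[46,0]]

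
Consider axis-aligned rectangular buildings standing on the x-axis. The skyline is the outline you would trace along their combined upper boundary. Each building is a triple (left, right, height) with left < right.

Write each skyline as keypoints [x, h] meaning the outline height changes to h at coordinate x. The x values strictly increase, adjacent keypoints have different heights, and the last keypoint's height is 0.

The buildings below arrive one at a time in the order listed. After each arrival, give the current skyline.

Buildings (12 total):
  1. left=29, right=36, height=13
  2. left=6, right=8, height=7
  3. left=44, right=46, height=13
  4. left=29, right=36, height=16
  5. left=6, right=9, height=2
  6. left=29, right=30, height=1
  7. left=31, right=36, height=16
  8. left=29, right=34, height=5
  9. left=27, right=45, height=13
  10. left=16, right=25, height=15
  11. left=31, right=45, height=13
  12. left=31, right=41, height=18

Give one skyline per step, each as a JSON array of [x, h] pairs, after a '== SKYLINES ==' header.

== SKYLINES ==
[[29,13],[36,0]]
[[6,7],[8,0],[29,13],[36,0]]
[[6,7],[8,0],[29,13],[36,0],[44,13],[46,0]]
[[6,7],[8,0],[29,16],[36,0],[44,13],[46,0]]
[[6,7],[8,2],[9,0],[29,16],[36,0],[44,13],[46,0]]
[[6,7],[8,2],[9,0],[29,16],[36,0],[44,13],[46,0]]
[[6,7],[8,2],[9,0],[29,16],[36,0],[44,13],[46,0]]
[[6,7],[8,2],[9,0],[29,16],[36,0],[44,13],[46,0]]
[[6,7],[8,2],[9,0],[27,13],[29,16],[36,13],[46,0]]
[[6,7],[8,2],[9,0],[16,15],[25,0],[27,13],[29,16],[36,13],[46,0]]
[[6,7],[8,2],[9,0],[16,15],[25,0],[27,13],[29,16],[36,13],[46,0]]
[[6,7],[8,2],[9,0],[16,15],[25,0],[27,13],[29,16],[31,18],[41,13],[46,0]]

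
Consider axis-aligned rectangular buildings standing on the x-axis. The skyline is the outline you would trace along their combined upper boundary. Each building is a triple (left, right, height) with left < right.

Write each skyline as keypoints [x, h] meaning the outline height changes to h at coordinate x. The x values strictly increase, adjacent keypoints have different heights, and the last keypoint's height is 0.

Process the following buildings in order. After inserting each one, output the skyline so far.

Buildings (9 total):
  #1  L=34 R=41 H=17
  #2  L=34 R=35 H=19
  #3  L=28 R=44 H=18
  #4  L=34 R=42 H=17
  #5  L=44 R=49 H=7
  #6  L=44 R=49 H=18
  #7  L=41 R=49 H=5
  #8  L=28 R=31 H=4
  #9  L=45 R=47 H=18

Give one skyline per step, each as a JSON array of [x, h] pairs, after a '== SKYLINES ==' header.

== SKYLINES ==
[[34,17],[41,0]]
[[34,19],[35,17],[41,0]]
[[28,18],[34,19],[35,18],[44,0]]
[[28,18],[34,19],[35,18],[44,0]]
[[28,18],[34,19],[35,18],[44,7],[49,0]]
[[28,18],[34,19],[35,18],[49,0]]
[[28,18],[34,19],[35,18],[49,0]]
[[28,18],[34,19],[35,18],[49,0]]
[[28,18],[34,19],[35,18],[49,0]]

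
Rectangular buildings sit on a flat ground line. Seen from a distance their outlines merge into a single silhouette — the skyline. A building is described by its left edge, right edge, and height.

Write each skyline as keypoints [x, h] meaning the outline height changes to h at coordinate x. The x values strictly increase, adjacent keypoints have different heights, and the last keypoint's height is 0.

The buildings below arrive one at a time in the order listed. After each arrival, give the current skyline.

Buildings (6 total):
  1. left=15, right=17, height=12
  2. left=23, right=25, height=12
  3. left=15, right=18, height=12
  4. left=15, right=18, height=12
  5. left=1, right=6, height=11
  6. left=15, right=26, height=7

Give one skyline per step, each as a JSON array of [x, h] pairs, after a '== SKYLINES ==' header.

== SKYLINES ==
[[15,12],[17,0]]
[[15,12],[17,0],[23,12],[25,0]]
[[15,12],[18,0],[23,12],[25,0]]
[[15,12],[18,0],[23,12],[25,0]]
[[1,11],[6,0],[15,12],[18,0],[23,12],[25,0]]
[[1,11],[6,0],[15,12],[18,7],[23,12],[25,7],[26,0]]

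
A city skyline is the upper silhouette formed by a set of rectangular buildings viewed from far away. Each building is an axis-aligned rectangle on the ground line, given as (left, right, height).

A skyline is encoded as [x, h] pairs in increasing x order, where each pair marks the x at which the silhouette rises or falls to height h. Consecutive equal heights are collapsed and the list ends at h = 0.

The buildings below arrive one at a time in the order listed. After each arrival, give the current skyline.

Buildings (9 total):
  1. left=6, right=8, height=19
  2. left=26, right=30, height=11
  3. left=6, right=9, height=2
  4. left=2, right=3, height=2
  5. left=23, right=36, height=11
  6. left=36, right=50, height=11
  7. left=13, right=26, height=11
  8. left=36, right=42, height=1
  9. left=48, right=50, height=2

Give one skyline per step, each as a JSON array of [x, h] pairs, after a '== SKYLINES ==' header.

== SKYLINES ==
[[6,19],[8,0]]
[[6,19],[8,0],[26,11],[30,0]]
[[6,19],[8,2],[9,0],[26,11],[30,0]]
[[2,2],[3,0],[6,19],[8,2],[9,0],[26,11],[30,0]]
[[2,2],[3,0],[6,19],[8,2],[9,0],[23,11],[36,0]]
[[2,2],[3,0],[6,19],[8,2],[9,0],[23,11],[50,0]]
[[2,2],[3,0],[6,19],[8,2],[9,0],[13,11],[50,0]]
[[2,2],[3,0],[6,19],[8,2],[9,0],[13,11],[50,0]]
[[2,2],[3,0],[6,19],[8,2],[9,0],[13,11],[50,0]]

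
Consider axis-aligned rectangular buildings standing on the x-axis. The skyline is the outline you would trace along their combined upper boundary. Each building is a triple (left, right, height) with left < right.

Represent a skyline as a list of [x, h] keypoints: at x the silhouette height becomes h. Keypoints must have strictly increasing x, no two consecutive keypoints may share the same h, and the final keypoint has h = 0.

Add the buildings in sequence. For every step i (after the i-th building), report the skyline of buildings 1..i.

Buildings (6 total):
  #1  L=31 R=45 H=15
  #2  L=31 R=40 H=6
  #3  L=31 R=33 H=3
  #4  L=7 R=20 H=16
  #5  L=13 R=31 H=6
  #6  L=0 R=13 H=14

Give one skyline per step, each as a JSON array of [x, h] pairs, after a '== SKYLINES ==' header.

== SKYLINES ==
[[31,15],[45,0]]
[[31,15],[45,0]]
[[31,15],[45,0]]
[[7,16],[20,0],[31,15],[45,0]]
[[7,16],[20,6],[31,15],[45,0]]
[[0,14],[7,16],[20,6],[31,15],[45,0]]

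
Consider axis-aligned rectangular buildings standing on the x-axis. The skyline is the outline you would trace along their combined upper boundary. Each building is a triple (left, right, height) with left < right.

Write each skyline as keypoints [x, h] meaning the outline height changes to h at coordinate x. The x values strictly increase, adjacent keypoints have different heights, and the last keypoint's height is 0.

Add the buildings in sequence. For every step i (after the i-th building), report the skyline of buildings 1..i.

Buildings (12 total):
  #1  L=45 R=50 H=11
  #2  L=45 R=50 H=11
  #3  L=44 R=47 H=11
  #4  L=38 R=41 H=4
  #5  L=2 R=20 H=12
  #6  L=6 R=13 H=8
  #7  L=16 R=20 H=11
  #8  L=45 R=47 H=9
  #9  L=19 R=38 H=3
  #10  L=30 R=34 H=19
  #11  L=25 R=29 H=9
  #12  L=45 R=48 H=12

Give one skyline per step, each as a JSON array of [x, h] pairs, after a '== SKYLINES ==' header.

== SKYLINES ==
[[45,11],[50,0]]
[[45,11],[50,0]]
[[44,11],[50,0]]
[[38,4],[41,0],[44,11],[50,0]]
[[2,12],[20,0],[38,4],[41,0],[44,11],[50,0]]
[[2,12],[20,0],[38,4],[41,0],[44,11],[50,0]]
[[2,12],[20,0],[38,4],[41,0],[44,11],[50,0]]
[[2,12],[20,0],[38,4],[41,0],[44,11],[50,0]]
[[2,12],[20,3],[38,4],[41,0],[44,11],[50,0]]
[[2,12],[20,3],[30,19],[34,3],[38,4],[41,0],[44,11],[50,0]]
[[2,12],[20,3],[25,9],[29,3],[30,19],[34,3],[38,4],[41,0],[44,11],[50,0]]
[[2,12],[20,3],[25,9],[29,3],[30,19],[34,3],[38,4],[41,0],[44,11],[45,12],[48,11],[50,0]]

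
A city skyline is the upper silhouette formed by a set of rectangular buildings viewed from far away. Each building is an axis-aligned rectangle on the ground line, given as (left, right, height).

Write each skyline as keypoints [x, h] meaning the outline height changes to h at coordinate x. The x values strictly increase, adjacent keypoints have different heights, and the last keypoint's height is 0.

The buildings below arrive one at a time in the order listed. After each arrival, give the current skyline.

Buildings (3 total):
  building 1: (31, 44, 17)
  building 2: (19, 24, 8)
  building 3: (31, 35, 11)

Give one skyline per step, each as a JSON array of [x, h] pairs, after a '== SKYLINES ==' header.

== SKYLINES ==
[[31,17],[44,0]]
[[19,8],[24,0],[31,17],[44,0]]
[[19,8],[24,0],[31,17],[44,0]]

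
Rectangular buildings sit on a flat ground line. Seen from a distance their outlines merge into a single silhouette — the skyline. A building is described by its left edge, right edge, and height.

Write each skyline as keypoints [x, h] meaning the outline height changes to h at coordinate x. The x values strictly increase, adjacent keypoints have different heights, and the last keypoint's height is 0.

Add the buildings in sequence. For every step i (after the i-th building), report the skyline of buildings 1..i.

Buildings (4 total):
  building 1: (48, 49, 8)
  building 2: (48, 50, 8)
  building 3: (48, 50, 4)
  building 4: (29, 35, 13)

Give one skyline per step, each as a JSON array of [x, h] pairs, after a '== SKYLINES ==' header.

== SKYLINES ==
[[48,8],[49,0]]
[[48,8],[50,0]]
[[48,8],[50,0]]
[[29,13],[35,0],[48,8],[50,0]]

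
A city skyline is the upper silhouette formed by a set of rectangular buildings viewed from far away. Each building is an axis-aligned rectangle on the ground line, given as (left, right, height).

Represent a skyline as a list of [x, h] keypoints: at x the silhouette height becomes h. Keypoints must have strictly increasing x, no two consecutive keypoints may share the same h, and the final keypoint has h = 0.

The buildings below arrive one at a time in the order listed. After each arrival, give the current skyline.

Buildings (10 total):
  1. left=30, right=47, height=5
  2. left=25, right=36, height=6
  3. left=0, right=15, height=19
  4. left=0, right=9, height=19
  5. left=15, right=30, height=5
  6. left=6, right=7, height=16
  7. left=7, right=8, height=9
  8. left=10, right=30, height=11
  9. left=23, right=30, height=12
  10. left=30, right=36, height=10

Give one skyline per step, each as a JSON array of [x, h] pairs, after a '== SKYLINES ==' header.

== SKYLINES ==
[[30,5],[47,0]]
[[25,6],[36,5],[47,0]]
[[0,19],[15,0],[25,6],[36,5],[47,0]]
[[0,19],[15,0],[25,6],[36,5],[47,0]]
[[0,19],[15,5],[25,6],[36,5],[47,0]]
[[0,19],[15,5],[25,6],[36,5],[47,0]]
[[0,19],[15,5],[25,6],[36,5],[47,0]]
[[0,19],[15,11],[30,6],[36,5],[47,0]]
[[0,19],[15,11],[23,12],[30,6],[36,5],[47,0]]
[[0,19],[15,11],[23,12],[30,10],[36,5],[47,0]]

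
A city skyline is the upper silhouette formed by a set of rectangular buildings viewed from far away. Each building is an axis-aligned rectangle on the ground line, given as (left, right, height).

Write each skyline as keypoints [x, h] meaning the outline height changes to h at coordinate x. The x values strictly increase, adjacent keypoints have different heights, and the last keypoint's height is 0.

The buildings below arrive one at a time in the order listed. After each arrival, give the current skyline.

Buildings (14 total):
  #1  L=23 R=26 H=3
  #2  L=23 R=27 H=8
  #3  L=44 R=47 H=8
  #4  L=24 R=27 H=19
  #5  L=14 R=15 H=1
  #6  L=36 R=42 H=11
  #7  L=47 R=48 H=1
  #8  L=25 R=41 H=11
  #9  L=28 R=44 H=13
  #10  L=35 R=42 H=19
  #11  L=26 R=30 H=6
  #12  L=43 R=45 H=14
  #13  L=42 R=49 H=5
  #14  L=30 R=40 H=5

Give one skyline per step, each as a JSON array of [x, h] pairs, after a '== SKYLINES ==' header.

== SKYLINES ==
[[23,3],[26,0]]
[[23,8],[27,0]]
[[23,8],[27,0],[44,8],[47,0]]
[[23,8],[24,19],[27,0],[44,8],[47,0]]
[[14,1],[15,0],[23,8],[24,19],[27,0],[44,8],[47,0]]
[[14,1],[15,0],[23,8],[24,19],[27,0],[36,11],[42,0],[44,8],[47,0]]
[[14,1],[15,0],[23,8],[24,19],[27,0],[36,11],[42,0],[44,8],[47,1],[48,0]]
[[14,1],[15,0],[23,8],[24,19],[27,11],[42,0],[44,8],[47,1],[48,0]]
[[14,1],[15,0],[23,8],[24,19],[27,11],[28,13],[44,8],[47,1],[48,0]]
[[14,1],[15,0],[23,8],[24,19],[27,11],[28,13],[35,19],[42,13],[44,8],[47,1],[48,0]]
[[14,1],[15,0],[23,8],[24,19],[27,11],[28,13],[35,19],[42,13],[44,8],[47,1],[48,0]]
[[14,1],[15,0],[23,8],[24,19],[27,11],[28,13],[35,19],[42,13],[43,14],[45,8],[47,1],[48,0]]
[[14,1],[15,0],[23,8],[24,19],[27,11],[28,13],[35,19],[42,13],[43,14],[45,8],[47,5],[49,0]]
[[14,1],[15,0],[23,8],[24,19],[27,11],[28,13],[35,19],[42,13],[43,14],[45,8],[47,5],[49,0]]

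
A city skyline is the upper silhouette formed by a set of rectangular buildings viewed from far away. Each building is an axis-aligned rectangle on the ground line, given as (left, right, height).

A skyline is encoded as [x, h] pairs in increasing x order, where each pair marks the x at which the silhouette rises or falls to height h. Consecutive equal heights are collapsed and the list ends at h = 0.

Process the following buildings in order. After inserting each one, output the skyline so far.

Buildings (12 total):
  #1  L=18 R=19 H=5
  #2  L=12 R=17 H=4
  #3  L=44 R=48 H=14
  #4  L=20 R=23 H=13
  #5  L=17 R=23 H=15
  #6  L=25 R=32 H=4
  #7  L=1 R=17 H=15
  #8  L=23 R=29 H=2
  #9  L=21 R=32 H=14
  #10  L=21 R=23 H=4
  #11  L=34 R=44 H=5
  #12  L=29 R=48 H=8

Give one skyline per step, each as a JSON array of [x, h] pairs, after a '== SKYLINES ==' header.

== SKYLINES ==
[[18,5],[19,0]]
[[12,4],[17,0],[18,5],[19,0]]
[[12,4],[17,0],[18,5],[19,0],[44,14],[48,0]]
[[12,4],[17,0],[18,5],[19,0],[20,13],[23,0],[44,14],[48,0]]
[[12,4],[17,15],[23,0],[44,14],[48,0]]
[[12,4],[17,15],[23,0],[25,4],[32,0],[44,14],[48,0]]
[[1,15],[23,0],[25,4],[32,0],[44,14],[48,0]]
[[1,15],[23,2],[25,4],[32,0],[44,14],[48,0]]
[[1,15],[23,14],[32,0],[44,14],[48,0]]
[[1,15],[23,14],[32,0],[44,14],[48,0]]
[[1,15],[23,14],[32,0],[34,5],[44,14],[48,0]]
[[1,15],[23,14],[32,8],[44,14],[48,0]]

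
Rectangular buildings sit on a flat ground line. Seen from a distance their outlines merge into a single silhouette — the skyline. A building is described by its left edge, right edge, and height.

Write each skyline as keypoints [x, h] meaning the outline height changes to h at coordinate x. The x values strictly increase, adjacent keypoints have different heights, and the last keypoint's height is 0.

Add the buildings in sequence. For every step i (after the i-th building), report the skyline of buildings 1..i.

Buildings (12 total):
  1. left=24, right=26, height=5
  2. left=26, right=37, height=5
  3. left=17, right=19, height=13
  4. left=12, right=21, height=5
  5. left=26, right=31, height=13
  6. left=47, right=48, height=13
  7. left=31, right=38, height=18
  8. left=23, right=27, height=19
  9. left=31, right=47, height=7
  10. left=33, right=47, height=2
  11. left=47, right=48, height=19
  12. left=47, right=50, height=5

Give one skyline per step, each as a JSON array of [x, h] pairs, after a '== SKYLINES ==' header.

== SKYLINES ==
[[24,5],[26,0]]
[[24,5],[37,0]]
[[17,13],[19,0],[24,5],[37,0]]
[[12,5],[17,13],[19,5],[21,0],[24,5],[37,0]]
[[12,5],[17,13],[19,5],[21,0],[24,5],[26,13],[31,5],[37,0]]
[[12,5],[17,13],[19,5],[21,0],[24,5],[26,13],[31,5],[37,0],[47,13],[48,0]]
[[12,5],[17,13],[19,5],[21,0],[24,5],[26,13],[31,18],[38,0],[47,13],[48,0]]
[[12,5],[17,13],[19,5],[21,0],[23,19],[27,13],[31,18],[38,0],[47,13],[48,0]]
[[12,5],[17,13],[19,5],[21,0],[23,19],[27,13],[31,18],[38,7],[47,13],[48,0]]
[[12,5],[17,13],[19,5],[21,0],[23,19],[27,13],[31,18],[38,7],[47,13],[48,0]]
[[12,5],[17,13],[19,5],[21,0],[23,19],[27,13],[31,18],[38,7],[47,19],[48,0]]
[[12,5],[17,13],[19,5],[21,0],[23,19],[27,13],[31,18],[38,7],[47,19],[48,5],[50,0]]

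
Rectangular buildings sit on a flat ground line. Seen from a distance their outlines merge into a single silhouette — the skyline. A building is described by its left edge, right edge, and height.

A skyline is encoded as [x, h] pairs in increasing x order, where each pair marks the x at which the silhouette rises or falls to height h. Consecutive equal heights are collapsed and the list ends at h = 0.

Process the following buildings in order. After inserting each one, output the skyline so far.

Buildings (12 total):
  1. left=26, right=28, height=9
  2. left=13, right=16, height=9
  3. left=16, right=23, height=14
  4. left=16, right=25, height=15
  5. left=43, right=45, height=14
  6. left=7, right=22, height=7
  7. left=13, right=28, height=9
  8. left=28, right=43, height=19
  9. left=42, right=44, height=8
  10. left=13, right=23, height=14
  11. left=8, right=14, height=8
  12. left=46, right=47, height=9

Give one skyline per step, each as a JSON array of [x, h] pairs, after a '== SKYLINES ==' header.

== SKYLINES ==
[[26,9],[28,0]]
[[13,9],[16,0],[26,9],[28,0]]
[[13,9],[16,14],[23,0],[26,9],[28,0]]
[[13,9],[16,15],[25,0],[26,9],[28,0]]
[[13,9],[16,15],[25,0],[26,9],[28,0],[43,14],[45,0]]
[[7,7],[13,9],[16,15],[25,0],[26,9],[28,0],[43,14],[45,0]]
[[7,7],[13,9],[16,15],[25,9],[28,0],[43,14],[45,0]]
[[7,7],[13,9],[16,15],[25,9],[28,19],[43,14],[45,0]]
[[7,7],[13,9],[16,15],[25,9],[28,19],[43,14],[45,0]]
[[7,7],[13,14],[16,15],[25,9],[28,19],[43,14],[45,0]]
[[7,7],[8,8],[13,14],[16,15],[25,9],[28,19],[43,14],[45,0]]
[[7,7],[8,8],[13,14],[16,15],[25,9],[28,19],[43,14],[45,0],[46,9],[47,0]]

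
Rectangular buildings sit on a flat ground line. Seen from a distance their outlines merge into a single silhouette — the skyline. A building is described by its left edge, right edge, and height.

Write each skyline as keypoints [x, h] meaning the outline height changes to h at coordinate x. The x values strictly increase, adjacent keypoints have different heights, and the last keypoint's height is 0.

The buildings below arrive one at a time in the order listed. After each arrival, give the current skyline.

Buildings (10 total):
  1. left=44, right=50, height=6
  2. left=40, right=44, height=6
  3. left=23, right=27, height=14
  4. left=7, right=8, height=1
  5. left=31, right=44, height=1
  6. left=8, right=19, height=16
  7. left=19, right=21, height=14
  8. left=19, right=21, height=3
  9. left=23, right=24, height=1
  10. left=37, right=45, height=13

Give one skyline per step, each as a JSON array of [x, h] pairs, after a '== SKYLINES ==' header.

== SKYLINES ==
[[44,6],[50,0]]
[[40,6],[50,0]]
[[23,14],[27,0],[40,6],[50,0]]
[[7,1],[8,0],[23,14],[27,0],[40,6],[50,0]]
[[7,1],[8,0],[23,14],[27,0],[31,1],[40,6],[50,0]]
[[7,1],[8,16],[19,0],[23,14],[27,0],[31,1],[40,6],[50,0]]
[[7,1],[8,16],[19,14],[21,0],[23,14],[27,0],[31,1],[40,6],[50,0]]
[[7,1],[8,16],[19,14],[21,0],[23,14],[27,0],[31,1],[40,6],[50,0]]
[[7,1],[8,16],[19,14],[21,0],[23,14],[27,0],[31,1],[40,6],[50,0]]
[[7,1],[8,16],[19,14],[21,0],[23,14],[27,0],[31,1],[37,13],[45,6],[50,0]]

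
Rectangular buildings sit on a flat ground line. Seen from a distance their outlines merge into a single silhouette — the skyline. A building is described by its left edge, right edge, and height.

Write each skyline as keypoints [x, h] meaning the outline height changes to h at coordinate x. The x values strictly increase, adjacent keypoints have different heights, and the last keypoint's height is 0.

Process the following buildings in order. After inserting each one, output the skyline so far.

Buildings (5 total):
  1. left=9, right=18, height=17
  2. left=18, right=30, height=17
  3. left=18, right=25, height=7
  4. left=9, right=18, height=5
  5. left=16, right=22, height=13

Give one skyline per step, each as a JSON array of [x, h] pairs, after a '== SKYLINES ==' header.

== SKYLINES ==
[[9,17],[18,0]]
[[9,17],[30,0]]
[[9,17],[30,0]]
[[9,17],[30,0]]
[[9,17],[30,0]]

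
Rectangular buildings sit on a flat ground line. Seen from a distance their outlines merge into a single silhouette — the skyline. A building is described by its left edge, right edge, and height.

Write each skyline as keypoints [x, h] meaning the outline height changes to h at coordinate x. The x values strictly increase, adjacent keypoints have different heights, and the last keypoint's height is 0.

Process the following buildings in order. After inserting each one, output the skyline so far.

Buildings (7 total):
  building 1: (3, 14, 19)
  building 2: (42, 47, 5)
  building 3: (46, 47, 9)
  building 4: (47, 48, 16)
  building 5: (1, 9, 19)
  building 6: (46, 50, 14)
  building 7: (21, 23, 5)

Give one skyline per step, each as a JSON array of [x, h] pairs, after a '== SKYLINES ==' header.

== SKYLINES ==
[[3,19],[14,0]]
[[3,19],[14,0],[42,5],[47,0]]
[[3,19],[14,0],[42,5],[46,9],[47,0]]
[[3,19],[14,0],[42,5],[46,9],[47,16],[48,0]]
[[1,19],[14,0],[42,5],[46,9],[47,16],[48,0]]
[[1,19],[14,0],[42,5],[46,14],[47,16],[48,14],[50,0]]
[[1,19],[14,0],[21,5],[23,0],[42,5],[46,14],[47,16],[48,14],[50,0]]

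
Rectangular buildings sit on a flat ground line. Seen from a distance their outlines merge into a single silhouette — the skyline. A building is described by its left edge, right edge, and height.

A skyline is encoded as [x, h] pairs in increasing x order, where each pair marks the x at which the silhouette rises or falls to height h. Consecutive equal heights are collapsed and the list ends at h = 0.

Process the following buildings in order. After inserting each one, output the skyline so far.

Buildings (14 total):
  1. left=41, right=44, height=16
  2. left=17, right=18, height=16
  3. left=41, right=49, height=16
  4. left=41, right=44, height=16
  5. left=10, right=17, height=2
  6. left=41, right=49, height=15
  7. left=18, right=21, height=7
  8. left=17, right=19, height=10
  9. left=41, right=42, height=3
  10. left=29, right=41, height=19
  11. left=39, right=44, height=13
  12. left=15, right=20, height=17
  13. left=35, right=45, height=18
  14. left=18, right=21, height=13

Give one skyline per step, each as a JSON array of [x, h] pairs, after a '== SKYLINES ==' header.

== SKYLINES ==
[[41,16],[44,0]]
[[17,16],[18,0],[41,16],[44,0]]
[[17,16],[18,0],[41,16],[49,0]]
[[17,16],[18,0],[41,16],[49,0]]
[[10,2],[17,16],[18,0],[41,16],[49,0]]
[[10,2],[17,16],[18,0],[41,16],[49,0]]
[[10,2],[17,16],[18,7],[21,0],[41,16],[49,0]]
[[10,2],[17,16],[18,10],[19,7],[21,0],[41,16],[49,0]]
[[10,2],[17,16],[18,10],[19,7],[21,0],[41,16],[49,0]]
[[10,2],[17,16],[18,10],[19,7],[21,0],[29,19],[41,16],[49,0]]
[[10,2],[17,16],[18,10],[19,7],[21,0],[29,19],[41,16],[49,0]]
[[10,2],[15,17],[20,7],[21,0],[29,19],[41,16],[49,0]]
[[10,2],[15,17],[20,7],[21,0],[29,19],[41,18],[45,16],[49,0]]
[[10,2],[15,17],[20,13],[21,0],[29,19],[41,18],[45,16],[49,0]]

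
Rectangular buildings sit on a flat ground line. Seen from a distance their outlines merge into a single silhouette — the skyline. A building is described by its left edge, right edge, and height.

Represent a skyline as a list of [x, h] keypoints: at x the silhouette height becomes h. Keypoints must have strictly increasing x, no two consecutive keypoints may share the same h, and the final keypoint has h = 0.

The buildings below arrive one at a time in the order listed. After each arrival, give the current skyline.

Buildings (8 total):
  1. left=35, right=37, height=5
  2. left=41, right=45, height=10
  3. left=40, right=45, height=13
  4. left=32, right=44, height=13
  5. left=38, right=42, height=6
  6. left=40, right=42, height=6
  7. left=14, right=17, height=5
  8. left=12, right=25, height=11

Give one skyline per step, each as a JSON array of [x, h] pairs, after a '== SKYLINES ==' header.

== SKYLINES ==
[[35,5],[37,0]]
[[35,5],[37,0],[41,10],[45,0]]
[[35,5],[37,0],[40,13],[45,0]]
[[32,13],[45,0]]
[[32,13],[45,0]]
[[32,13],[45,0]]
[[14,5],[17,0],[32,13],[45,0]]
[[12,11],[25,0],[32,13],[45,0]]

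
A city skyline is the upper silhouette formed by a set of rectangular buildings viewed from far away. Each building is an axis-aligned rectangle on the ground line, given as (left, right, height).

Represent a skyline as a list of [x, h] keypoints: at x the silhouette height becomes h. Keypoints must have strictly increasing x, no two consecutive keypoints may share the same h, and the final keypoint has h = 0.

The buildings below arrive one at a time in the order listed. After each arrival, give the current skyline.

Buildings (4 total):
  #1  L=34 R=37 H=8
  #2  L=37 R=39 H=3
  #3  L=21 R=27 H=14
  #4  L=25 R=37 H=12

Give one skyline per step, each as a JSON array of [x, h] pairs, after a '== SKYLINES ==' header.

== SKYLINES ==
[[34,8],[37,0]]
[[34,8],[37,3],[39,0]]
[[21,14],[27,0],[34,8],[37,3],[39,0]]
[[21,14],[27,12],[37,3],[39,0]]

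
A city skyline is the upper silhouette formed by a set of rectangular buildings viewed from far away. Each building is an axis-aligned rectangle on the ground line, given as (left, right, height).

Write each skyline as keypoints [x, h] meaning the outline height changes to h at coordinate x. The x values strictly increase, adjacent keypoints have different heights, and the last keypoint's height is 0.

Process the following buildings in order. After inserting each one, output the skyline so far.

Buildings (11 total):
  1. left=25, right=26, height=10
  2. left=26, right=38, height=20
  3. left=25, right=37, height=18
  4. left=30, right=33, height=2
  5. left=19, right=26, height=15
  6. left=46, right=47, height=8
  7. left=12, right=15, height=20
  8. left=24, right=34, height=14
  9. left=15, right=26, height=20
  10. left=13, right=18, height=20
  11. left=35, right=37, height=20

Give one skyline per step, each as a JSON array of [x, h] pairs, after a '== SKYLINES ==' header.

== SKYLINES ==
[[25,10],[26,0]]
[[25,10],[26,20],[38,0]]
[[25,18],[26,20],[38,0]]
[[25,18],[26,20],[38,0]]
[[19,15],[25,18],[26,20],[38,0]]
[[19,15],[25,18],[26,20],[38,0],[46,8],[47,0]]
[[12,20],[15,0],[19,15],[25,18],[26,20],[38,0],[46,8],[47,0]]
[[12,20],[15,0],[19,15],[25,18],[26,20],[38,0],[46,8],[47,0]]
[[12,20],[38,0],[46,8],[47,0]]
[[12,20],[38,0],[46,8],[47,0]]
[[12,20],[38,0],[46,8],[47,0]]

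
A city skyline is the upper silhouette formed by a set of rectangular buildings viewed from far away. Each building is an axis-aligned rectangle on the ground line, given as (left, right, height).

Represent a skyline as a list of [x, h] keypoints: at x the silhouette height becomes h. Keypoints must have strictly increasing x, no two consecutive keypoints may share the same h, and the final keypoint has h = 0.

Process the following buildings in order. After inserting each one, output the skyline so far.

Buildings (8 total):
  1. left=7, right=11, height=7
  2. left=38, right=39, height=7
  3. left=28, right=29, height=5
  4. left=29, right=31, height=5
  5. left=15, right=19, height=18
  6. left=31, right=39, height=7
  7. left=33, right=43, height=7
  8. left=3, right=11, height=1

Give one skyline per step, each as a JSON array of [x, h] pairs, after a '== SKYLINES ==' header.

== SKYLINES ==
[[7,7],[11,0]]
[[7,7],[11,0],[38,7],[39,0]]
[[7,7],[11,0],[28,5],[29,0],[38,7],[39,0]]
[[7,7],[11,0],[28,5],[31,0],[38,7],[39,0]]
[[7,7],[11,0],[15,18],[19,0],[28,5],[31,0],[38,7],[39,0]]
[[7,7],[11,0],[15,18],[19,0],[28,5],[31,7],[39,0]]
[[7,7],[11,0],[15,18],[19,0],[28,5],[31,7],[43,0]]
[[3,1],[7,7],[11,0],[15,18],[19,0],[28,5],[31,7],[43,0]]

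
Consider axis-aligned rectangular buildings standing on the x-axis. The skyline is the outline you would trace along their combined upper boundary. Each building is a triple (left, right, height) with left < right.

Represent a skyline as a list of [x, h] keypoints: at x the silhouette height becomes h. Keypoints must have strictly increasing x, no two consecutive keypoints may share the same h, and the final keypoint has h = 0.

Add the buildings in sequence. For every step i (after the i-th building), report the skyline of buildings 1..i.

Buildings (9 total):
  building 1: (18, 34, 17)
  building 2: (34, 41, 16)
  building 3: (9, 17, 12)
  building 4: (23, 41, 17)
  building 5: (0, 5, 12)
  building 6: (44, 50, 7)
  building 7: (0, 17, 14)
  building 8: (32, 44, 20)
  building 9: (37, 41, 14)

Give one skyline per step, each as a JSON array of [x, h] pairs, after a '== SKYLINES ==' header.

== SKYLINES ==
[[18,17],[34,0]]
[[18,17],[34,16],[41,0]]
[[9,12],[17,0],[18,17],[34,16],[41,0]]
[[9,12],[17,0],[18,17],[41,0]]
[[0,12],[5,0],[9,12],[17,0],[18,17],[41,0]]
[[0,12],[5,0],[9,12],[17,0],[18,17],[41,0],[44,7],[50,0]]
[[0,14],[17,0],[18,17],[41,0],[44,7],[50,0]]
[[0,14],[17,0],[18,17],[32,20],[44,7],[50,0]]
[[0,14],[17,0],[18,17],[32,20],[44,7],[50,0]]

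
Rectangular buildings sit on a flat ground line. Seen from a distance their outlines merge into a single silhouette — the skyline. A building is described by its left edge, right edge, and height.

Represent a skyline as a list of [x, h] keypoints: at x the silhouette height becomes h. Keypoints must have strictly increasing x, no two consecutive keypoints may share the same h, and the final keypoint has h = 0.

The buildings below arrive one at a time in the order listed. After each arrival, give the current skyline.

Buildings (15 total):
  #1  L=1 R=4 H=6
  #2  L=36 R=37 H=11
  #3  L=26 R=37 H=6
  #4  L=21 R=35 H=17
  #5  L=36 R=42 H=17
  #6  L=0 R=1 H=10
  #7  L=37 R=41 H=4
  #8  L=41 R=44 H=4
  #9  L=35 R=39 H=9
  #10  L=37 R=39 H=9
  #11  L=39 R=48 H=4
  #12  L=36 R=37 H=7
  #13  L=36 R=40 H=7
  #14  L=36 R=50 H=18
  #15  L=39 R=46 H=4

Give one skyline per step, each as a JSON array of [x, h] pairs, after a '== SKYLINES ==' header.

== SKYLINES ==
[[1,6],[4,0]]
[[1,6],[4,0],[36,11],[37,0]]
[[1,6],[4,0],[26,6],[36,11],[37,0]]
[[1,6],[4,0],[21,17],[35,6],[36,11],[37,0]]
[[1,6],[4,0],[21,17],[35,6],[36,17],[42,0]]
[[0,10],[1,6],[4,0],[21,17],[35,6],[36,17],[42,0]]
[[0,10],[1,6],[4,0],[21,17],[35,6],[36,17],[42,0]]
[[0,10],[1,6],[4,0],[21,17],[35,6],[36,17],[42,4],[44,0]]
[[0,10],[1,6],[4,0],[21,17],[35,9],[36,17],[42,4],[44,0]]
[[0,10],[1,6],[4,0],[21,17],[35,9],[36,17],[42,4],[44,0]]
[[0,10],[1,6],[4,0],[21,17],[35,9],[36,17],[42,4],[48,0]]
[[0,10],[1,6],[4,0],[21,17],[35,9],[36,17],[42,4],[48,0]]
[[0,10],[1,6],[4,0],[21,17],[35,9],[36,17],[42,4],[48,0]]
[[0,10],[1,6],[4,0],[21,17],[35,9],[36,18],[50,0]]
[[0,10],[1,6],[4,0],[21,17],[35,9],[36,18],[50,0]]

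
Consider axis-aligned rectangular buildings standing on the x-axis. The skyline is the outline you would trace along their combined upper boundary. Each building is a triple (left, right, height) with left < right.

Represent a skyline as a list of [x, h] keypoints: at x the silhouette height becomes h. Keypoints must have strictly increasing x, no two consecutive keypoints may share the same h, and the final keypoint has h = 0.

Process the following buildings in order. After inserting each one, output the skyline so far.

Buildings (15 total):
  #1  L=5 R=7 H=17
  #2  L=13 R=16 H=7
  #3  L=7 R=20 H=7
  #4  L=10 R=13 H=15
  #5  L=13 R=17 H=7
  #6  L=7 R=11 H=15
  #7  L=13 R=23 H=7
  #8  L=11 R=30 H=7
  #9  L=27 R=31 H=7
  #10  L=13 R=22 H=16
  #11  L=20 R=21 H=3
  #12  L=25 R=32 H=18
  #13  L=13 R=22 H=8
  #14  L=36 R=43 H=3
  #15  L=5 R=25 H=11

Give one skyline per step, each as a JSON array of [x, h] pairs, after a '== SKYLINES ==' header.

== SKYLINES ==
[[5,17],[7,0]]
[[5,17],[7,0],[13,7],[16,0]]
[[5,17],[7,7],[20,0]]
[[5,17],[7,7],[10,15],[13,7],[20,0]]
[[5,17],[7,7],[10,15],[13,7],[20,0]]
[[5,17],[7,15],[13,7],[20,0]]
[[5,17],[7,15],[13,7],[23,0]]
[[5,17],[7,15],[13,7],[30,0]]
[[5,17],[7,15],[13,7],[31,0]]
[[5,17],[7,15],[13,16],[22,7],[31,0]]
[[5,17],[7,15],[13,16],[22,7],[31,0]]
[[5,17],[7,15],[13,16],[22,7],[25,18],[32,0]]
[[5,17],[7,15],[13,16],[22,7],[25,18],[32,0]]
[[5,17],[7,15],[13,16],[22,7],[25,18],[32,0],[36,3],[43,0]]
[[5,17],[7,15],[13,16],[22,11],[25,18],[32,0],[36,3],[43,0]]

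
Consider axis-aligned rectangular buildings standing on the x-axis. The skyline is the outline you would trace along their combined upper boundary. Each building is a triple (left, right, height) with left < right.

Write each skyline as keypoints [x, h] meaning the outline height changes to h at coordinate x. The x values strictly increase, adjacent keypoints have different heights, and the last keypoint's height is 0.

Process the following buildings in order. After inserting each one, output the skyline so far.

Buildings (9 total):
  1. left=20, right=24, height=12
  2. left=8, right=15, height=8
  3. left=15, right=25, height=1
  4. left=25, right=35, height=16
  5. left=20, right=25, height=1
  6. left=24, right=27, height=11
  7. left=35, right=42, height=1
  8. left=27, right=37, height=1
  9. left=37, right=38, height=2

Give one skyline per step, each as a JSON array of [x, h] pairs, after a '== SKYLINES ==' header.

== SKYLINES ==
[[20,12],[24,0]]
[[8,8],[15,0],[20,12],[24,0]]
[[8,8],[15,1],[20,12],[24,1],[25,0]]
[[8,8],[15,1],[20,12],[24,1],[25,16],[35,0]]
[[8,8],[15,1],[20,12],[24,1],[25,16],[35,0]]
[[8,8],[15,1],[20,12],[24,11],[25,16],[35,0]]
[[8,8],[15,1],[20,12],[24,11],[25,16],[35,1],[42,0]]
[[8,8],[15,1],[20,12],[24,11],[25,16],[35,1],[42,0]]
[[8,8],[15,1],[20,12],[24,11],[25,16],[35,1],[37,2],[38,1],[42,0]]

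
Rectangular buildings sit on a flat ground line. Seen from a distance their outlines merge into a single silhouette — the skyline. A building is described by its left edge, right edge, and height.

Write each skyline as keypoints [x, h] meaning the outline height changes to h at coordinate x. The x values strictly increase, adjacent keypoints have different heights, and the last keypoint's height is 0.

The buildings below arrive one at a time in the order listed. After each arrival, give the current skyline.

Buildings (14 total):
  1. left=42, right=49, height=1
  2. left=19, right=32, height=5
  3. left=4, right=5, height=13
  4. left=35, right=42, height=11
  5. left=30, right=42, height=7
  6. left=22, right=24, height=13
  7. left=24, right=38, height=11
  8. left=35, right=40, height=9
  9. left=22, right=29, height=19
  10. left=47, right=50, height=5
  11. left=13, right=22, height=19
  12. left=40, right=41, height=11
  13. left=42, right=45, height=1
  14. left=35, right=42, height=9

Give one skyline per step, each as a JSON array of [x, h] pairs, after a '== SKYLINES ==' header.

== SKYLINES ==
[[42,1],[49,0]]
[[19,5],[32,0],[42,1],[49,0]]
[[4,13],[5,0],[19,5],[32,0],[42,1],[49,0]]
[[4,13],[5,0],[19,5],[32,0],[35,11],[42,1],[49,0]]
[[4,13],[5,0],[19,5],[30,7],[35,11],[42,1],[49,0]]
[[4,13],[5,0],[19,5],[22,13],[24,5],[30,7],[35,11],[42,1],[49,0]]
[[4,13],[5,0],[19,5],[22,13],[24,11],[42,1],[49,0]]
[[4,13],[5,0],[19,5],[22,13],[24,11],[42,1],[49,0]]
[[4,13],[5,0],[19,5],[22,19],[29,11],[42,1],[49,0]]
[[4,13],[5,0],[19,5],[22,19],[29,11],[42,1],[47,5],[50,0]]
[[4,13],[5,0],[13,19],[29,11],[42,1],[47,5],[50,0]]
[[4,13],[5,0],[13,19],[29,11],[42,1],[47,5],[50,0]]
[[4,13],[5,0],[13,19],[29,11],[42,1],[47,5],[50,0]]
[[4,13],[5,0],[13,19],[29,11],[42,1],[47,5],[50,0]]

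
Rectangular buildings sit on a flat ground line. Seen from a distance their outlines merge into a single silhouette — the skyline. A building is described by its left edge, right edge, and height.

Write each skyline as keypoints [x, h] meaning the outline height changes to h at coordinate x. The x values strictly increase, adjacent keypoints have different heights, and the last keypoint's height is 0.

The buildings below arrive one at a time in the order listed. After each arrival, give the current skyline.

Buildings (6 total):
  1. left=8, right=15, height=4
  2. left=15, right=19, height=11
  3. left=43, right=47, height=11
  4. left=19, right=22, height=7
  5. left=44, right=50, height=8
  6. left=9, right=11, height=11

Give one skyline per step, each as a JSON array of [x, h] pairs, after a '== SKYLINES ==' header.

== SKYLINES ==
[[8,4],[15,0]]
[[8,4],[15,11],[19,0]]
[[8,4],[15,11],[19,0],[43,11],[47,0]]
[[8,4],[15,11],[19,7],[22,0],[43,11],[47,0]]
[[8,4],[15,11],[19,7],[22,0],[43,11],[47,8],[50,0]]
[[8,4],[9,11],[11,4],[15,11],[19,7],[22,0],[43,11],[47,8],[50,0]]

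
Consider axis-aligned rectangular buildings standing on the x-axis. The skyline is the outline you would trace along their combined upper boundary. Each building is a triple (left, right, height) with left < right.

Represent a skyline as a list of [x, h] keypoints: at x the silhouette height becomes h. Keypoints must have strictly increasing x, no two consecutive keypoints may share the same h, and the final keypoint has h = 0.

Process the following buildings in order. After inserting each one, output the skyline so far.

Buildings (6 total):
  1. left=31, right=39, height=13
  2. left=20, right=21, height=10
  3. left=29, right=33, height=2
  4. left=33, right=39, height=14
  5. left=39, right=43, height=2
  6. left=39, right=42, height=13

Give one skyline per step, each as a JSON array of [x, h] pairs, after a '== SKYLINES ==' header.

== SKYLINES ==
[[31,13],[39,0]]
[[20,10],[21,0],[31,13],[39,0]]
[[20,10],[21,0],[29,2],[31,13],[39,0]]
[[20,10],[21,0],[29,2],[31,13],[33,14],[39,0]]
[[20,10],[21,0],[29,2],[31,13],[33,14],[39,2],[43,0]]
[[20,10],[21,0],[29,2],[31,13],[33,14],[39,13],[42,2],[43,0]]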